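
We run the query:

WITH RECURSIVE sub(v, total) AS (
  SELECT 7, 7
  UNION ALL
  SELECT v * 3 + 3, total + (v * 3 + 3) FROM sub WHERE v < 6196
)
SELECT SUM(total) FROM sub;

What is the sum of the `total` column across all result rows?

Base: v=7, total=7.
Iteration 1: 7 < 6196 holds -> v = 7 * 3 + 3 = 24, total = 7 + 24 = 31.
Iteration 2: 24 < 6196 holds -> v = 24 * 3 + 3 = 75, total = 31 + 75 = 106.
Iteration 3: 75 < 6196 holds -> v = 75 * 3 + 3 = 228, total = 106 + 228 = 334.
Iteration 4: 228 < 6196 holds -> v = 228 * 3 + 3 = 687, total = 334 + 687 = 1021.
Iteration 5: 687 < 6196 holds -> v = 687 * 3 + 3 = 2064, total = 1021 + 2064 = 3085.
Iteration 6: 2064 < 6196 holds -> v = 2064 * 3 + 3 = 6195, total = 3085 + 6195 = 9280.
Iteration 7: 6195 < 6196 holds -> v = 6195 * 3 + 3 = 18588, total = 9280 + 18588 = 27868.
Iteration 8: 18588 < 6196 fails; recursion stops.
SUM(total) = 7 + 31 + 106 + 334 + 1021 + 3085 + 9280 + 27868 = 41732.

41732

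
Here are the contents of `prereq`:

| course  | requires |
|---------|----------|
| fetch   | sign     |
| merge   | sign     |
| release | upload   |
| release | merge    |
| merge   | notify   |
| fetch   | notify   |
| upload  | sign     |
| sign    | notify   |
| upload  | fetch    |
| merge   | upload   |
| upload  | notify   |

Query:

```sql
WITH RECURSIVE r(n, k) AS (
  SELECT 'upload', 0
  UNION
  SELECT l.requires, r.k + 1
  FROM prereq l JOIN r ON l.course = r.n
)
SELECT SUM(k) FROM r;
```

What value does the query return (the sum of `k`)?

10

Base: (upload, k=0).
Iteration 1: edges from {upload} -> (fetch, k=1), (notify, k=1), (sign, k=1).
Iteration 2: edges from {fetch,notify,sign} -> (notify, k=2), (sign, k=2). [UNION drops 1 duplicate row(s)]
Iteration 3: edges from {notify,sign} -> (notify, k=3).
Iteration 4: no outgoing edges from {notify}; recursion stops.
SUM(k) = 0 + 1 + 1 + 1 + 2 + 2 + 3 = 10.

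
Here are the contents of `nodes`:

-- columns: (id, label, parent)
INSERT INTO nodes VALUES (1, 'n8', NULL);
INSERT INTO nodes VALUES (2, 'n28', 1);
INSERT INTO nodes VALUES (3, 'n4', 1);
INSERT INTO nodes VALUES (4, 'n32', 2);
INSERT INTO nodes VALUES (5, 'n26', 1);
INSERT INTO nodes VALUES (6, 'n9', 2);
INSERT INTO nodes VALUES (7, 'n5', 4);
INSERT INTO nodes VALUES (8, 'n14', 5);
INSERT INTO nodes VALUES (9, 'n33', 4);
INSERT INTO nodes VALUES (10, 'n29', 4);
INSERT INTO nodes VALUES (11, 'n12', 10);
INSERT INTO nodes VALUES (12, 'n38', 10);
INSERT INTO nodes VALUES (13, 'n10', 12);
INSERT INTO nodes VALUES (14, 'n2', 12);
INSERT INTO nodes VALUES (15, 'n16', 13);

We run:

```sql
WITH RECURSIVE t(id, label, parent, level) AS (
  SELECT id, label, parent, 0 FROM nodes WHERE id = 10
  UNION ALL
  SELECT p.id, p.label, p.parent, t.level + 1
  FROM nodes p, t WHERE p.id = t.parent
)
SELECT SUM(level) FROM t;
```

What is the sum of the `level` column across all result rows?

Base: id=10 (n29), parent=4, level 0.
Iteration 1: join on id=4 -> n32 (id 4, parent=2, level 1).
Iteration 2: join on id=2 -> n28 (id 2, parent=1, level 2).
Iteration 3: join on id=1 -> n8 (id 1, parent=NULL, level 3).
Iteration 4: parent is NULL; no match; recursion stops.
SUM(level) = 0 + 1 + 2 + 3 = 6.

6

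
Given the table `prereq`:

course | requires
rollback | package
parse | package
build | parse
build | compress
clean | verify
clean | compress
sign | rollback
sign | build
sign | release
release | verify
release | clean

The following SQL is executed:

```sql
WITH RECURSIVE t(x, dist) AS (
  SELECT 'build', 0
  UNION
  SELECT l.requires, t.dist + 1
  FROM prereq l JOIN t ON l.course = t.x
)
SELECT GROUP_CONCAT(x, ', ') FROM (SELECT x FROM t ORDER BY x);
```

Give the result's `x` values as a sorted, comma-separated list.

Base: (build, dist=0).
Iteration 1: edges from {build} -> (compress, dist=1), (parse, dist=1).
Iteration 2: edges from {compress,parse} -> (package, dist=2).
Iteration 3: no outgoing edges from {package}; recursion stops.

build, compress, package, parse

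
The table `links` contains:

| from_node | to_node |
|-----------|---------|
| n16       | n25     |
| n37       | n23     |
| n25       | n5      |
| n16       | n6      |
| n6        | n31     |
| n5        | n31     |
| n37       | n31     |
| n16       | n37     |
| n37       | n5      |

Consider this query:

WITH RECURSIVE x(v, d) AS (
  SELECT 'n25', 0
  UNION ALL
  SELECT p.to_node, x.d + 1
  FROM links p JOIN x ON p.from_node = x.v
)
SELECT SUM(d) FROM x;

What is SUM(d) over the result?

Base: (n25, d=0).
Iteration 1: edges from {n25} -> (n5, d=1).
Iteration 2: edges from {n5} -> (n31, d=2).
Iteration 3: no outgoing edges from {n31}; recursion stops.
SUM(d) = 0 + 1 + 2 = 3.

3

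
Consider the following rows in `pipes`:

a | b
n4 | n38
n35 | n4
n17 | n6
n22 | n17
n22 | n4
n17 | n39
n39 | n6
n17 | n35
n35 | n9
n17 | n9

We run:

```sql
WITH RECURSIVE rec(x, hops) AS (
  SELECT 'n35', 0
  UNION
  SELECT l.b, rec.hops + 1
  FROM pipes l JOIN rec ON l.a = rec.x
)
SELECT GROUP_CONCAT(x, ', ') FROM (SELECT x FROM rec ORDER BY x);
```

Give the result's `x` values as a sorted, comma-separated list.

n35, n38, n4, n9

Base: (n35, hops=0).
Iteration 1: edges from {n35} -> (n4, hops=1), (n9, hops=1).
Iteration 2: edges from {n4,n9} -> (n38, hops=2).
Iteration 3: no outgoing edges from {n38}; recursion stops.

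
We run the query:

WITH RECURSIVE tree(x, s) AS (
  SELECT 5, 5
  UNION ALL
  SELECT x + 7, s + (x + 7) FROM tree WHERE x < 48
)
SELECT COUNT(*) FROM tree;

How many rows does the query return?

Base: x=5, s=5.
Iteration 1: 5 < 48 holds -> x = 5 + 7 = 12, s = 5 + 12 = 17.
Iteration 2: 12 < 48 holds -> x = 12 + 7 = 19, s = 17 + 19 = 36.
Iteration 3: 19 < 48 holds -> x = 19 + 7 = 26, s = 36 + 26 = 62.
Iteration 4: 26 < 48 holds -> x = 26 + 7 = 33, s = 62 + 33 = 95.
Iteration 5: 33 < 48 holds -> x = 33 + 7 = 40, s = 95 + 40 = 135.
Iteration 6: 40 < 48 holds -> x = 40 + 7 = 47, s = 135 + 47 = 182.
Iteration 7: 47 < 48 holds -> x = 47 + 7 = 54, s = 182 + 54 = 236.
Iteration 8: 54 < 48 fails; recursion stops.
Total rows emitted: 8.

8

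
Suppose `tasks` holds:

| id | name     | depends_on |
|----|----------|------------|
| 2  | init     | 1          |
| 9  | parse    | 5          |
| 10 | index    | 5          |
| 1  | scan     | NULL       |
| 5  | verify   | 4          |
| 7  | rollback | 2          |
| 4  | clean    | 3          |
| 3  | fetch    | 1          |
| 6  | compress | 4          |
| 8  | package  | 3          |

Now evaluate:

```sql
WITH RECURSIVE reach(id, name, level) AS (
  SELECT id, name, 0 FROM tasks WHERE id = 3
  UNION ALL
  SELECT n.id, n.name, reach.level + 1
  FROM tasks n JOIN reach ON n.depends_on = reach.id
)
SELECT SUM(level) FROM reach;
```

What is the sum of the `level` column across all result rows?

Base: id=3 (fetch) at level 0.
Iteration 1: rows with depends_on in {3} -> clean (id 4, level 1), package (id 8, level 1).
Iteration 2: rows with depends_on in {4,8} -> verify (id 5, level 2), compress (id 6, level 2).
Iteration 3: rows with depends_on in {5,6} -> parse (id 9, level 3), index (id 10, level 3).
Iteration 4: no rows with depends_on in {9,10}; recursion stops.
SUM(level) = 0 + 1 + 1 + 2 + 2 + 3 + 3 = 12.

12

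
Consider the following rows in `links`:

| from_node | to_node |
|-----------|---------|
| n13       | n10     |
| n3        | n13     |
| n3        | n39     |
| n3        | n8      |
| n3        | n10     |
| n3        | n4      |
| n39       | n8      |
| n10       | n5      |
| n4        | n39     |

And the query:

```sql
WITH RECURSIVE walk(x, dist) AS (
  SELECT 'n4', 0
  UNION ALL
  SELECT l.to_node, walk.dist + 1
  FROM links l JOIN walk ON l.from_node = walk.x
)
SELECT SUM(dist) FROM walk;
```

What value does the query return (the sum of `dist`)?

3

Base: (n4, dist=0).
Iteration 1: edges from {n4} -> (n39, dist=1).
Iteration 2: edges from {n39} -> (n8, dist=2).
Iteration 3: no outgoing edges from {n8}; recursion stops.
SUM(dist) = 0 + 1 + 2 = 3.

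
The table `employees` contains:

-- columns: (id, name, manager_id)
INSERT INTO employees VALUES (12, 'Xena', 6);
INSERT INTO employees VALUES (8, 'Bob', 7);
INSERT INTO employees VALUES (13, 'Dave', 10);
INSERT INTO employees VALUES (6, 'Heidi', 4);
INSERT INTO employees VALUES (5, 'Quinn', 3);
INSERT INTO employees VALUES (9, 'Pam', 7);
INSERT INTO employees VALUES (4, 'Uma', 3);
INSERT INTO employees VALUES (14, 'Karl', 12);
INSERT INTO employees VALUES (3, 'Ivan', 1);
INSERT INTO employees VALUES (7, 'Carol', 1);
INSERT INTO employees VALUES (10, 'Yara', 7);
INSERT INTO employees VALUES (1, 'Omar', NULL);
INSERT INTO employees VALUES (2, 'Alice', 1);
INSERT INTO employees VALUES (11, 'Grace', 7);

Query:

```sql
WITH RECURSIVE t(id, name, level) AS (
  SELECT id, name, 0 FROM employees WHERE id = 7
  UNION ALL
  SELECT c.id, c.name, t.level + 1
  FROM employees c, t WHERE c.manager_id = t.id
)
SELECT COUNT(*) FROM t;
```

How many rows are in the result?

Base: id=7 (Carol) at level 0.
Iteration 1: rows with manager_id in {7} -> Bob (id 8, level 1), Pam (id 9, level 1), Yara (id 10, level 1), Grace (id 11, level 1).
Iteration 2: rows with manager_id in {8,9,10,11} -> Dave (id 13, level 2).
Iteration 3: no rows with manager_id in {13}; recursion stops.
Total rows emitted: 6.

6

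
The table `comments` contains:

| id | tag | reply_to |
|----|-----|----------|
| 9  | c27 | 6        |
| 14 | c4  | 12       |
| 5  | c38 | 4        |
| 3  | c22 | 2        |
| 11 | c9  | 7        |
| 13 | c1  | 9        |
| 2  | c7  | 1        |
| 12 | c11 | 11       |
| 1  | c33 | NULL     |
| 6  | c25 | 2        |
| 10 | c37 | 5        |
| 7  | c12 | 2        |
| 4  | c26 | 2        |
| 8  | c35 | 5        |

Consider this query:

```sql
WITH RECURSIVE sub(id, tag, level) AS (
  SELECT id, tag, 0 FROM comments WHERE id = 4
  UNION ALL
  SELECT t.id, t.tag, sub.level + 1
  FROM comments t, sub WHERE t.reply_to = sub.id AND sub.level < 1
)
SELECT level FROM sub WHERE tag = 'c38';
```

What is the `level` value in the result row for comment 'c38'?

1

Base: id=4 (c26) at level 0.
Iteration 1: rows with reply_to in {4} -> c38 (id 5, level 1).
Iteration 2: level < 1 fails for all current rows; recursion stops.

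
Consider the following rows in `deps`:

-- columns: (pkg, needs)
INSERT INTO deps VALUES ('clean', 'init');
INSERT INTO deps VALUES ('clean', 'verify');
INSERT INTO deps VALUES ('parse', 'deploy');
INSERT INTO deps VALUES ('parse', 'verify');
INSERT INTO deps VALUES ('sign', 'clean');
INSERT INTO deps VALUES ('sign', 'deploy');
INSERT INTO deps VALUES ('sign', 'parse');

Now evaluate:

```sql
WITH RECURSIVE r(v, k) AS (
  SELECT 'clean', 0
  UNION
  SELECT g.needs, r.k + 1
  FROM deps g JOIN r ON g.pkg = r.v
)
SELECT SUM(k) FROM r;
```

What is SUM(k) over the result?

Base: (clean, k=0).
Iteration 1: edges from {clean} -> (init, k=1), (verify, k=1).
Iteration 2: no outgoing edges from {init,verify}; recursion stops.
SUM(k) = 0 + 1 + 1 = 2.

2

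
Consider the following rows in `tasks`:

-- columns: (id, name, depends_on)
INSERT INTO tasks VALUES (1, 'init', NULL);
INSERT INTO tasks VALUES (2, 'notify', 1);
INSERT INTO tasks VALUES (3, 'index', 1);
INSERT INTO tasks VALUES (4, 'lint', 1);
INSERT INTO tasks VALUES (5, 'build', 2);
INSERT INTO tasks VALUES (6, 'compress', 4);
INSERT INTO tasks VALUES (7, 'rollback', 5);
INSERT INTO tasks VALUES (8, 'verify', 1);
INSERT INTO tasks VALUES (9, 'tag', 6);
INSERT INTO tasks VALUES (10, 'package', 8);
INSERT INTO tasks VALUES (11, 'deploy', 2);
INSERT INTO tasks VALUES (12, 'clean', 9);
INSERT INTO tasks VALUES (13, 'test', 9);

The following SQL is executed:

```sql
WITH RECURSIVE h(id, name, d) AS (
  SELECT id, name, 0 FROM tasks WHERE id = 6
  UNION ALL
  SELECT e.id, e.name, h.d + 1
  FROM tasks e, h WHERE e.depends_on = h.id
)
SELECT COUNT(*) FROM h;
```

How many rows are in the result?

4

Base: id=6 (compress) at d 0.
Iteration 1: rows with depends_on in {6} -> tag (id 9, d 1).
Iteration 2: rows with depends_on in {9} -> clean (id 12, d 2), test (id 13, d 2).
Iteration 3: no rows with depends_on in {12,13}; recursion stops.
Total rows emitted: 4.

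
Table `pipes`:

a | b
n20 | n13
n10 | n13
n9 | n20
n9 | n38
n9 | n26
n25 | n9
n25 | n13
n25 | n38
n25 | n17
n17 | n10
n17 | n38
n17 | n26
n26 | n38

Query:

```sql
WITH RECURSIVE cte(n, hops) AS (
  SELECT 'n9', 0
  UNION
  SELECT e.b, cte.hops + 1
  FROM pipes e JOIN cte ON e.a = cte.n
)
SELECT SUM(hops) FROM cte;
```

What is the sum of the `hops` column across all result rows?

Base: (n9, hops=0).
Iteration 1: edges from {n9} -> (n20, hops=1), (n26, hops=1), (n38, hops=1).
Iteration 2: edges from {n20,n26,n38} -> (n13, hops=2), (n38, hops=2).
Iteration 3: no outgoing edges from {n13,n38}; recursion stops.
SUM(hops) = 0 + 1 + 1 + 1 + 2 + 2 = 7.

7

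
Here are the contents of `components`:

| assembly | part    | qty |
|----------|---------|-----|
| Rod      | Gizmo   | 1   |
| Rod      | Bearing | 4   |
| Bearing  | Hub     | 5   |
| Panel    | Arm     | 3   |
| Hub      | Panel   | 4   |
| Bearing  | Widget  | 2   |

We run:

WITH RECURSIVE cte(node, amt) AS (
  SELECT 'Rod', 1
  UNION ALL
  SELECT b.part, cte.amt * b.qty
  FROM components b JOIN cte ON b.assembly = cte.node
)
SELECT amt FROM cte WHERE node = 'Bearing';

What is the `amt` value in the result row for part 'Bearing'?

Base: (Rod, amt=1).
Iteration 1: components of {Rod} -> Bearing = 1*4 = 4, Gizmo = 1*1 = 1.
Iteration 2: components of {Bearing,Gizmo} -> Hub = 4*5 = 20, Widget = 4*2 = 8.
Iteration 3: components of {Hub,Widget} -> Panel = 20*4 = 80.
Iteration 4: components of {Panel} -> Arm = 80*3 = 240.
Iteration 5: no further components; recursion stops.

4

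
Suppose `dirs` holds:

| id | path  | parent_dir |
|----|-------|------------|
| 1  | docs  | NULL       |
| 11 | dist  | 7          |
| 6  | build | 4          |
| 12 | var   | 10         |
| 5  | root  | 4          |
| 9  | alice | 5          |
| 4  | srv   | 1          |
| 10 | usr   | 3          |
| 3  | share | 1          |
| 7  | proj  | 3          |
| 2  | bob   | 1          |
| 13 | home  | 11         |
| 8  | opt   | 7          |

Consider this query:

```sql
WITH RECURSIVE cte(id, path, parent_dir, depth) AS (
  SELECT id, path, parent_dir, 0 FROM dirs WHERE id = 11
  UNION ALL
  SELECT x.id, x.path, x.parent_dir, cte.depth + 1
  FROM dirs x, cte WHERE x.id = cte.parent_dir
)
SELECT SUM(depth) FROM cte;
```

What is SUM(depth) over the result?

Base: id=11 (dist), parent_dir=7, depth 0.
Iteration 1: join on id=7 -> proj (id 7, parent_dir=3, depth 1).
Iteration 2: join on id=3 -> share (id 3, parent_dir=1, depth 2).
Iteration 3: join on id=1 -> docs (id 1, parent_dir=NULL, depth 3).
Iteration 4: parent_dir is NULL; no match; recursion stops.
SUM(depth) = 0 + 1 + 2 + 3 = 6.

6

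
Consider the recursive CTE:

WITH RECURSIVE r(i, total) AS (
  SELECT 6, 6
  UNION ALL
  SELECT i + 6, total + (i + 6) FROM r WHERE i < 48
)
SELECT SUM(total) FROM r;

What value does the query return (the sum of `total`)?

720

Base: i=6, total=6.
Iteration 1: 6 < 48 holds -> i = 6 + 6 = 12, total = 6 + 12 = 18.
Iteration 2: 12 < 48 holds -> i = 12 + 6 = 18, total = 18 + 18 = 36.
Iteration 3: 18 < 48 holds -> i = 18 + 6 = 24, total = 36 + 24 = 60.
Iteration 4: 24 < 48 holds -> i = 24 + 6 = 30, total = 60 + 30 = 90.
Iteration 5: 30 < 48 holds -> i = 30 + 6 = 36, total = 90 + 36 = 126.
Iteration 6: 36 < 48 holds -> i = 36 + 6 = 42, total = 126 + 42 = 168.
Iteration 7: 42 < 48 holds -> i = 42 + 6 = 48, total = 168 + 48 = 216.
Iteration 8: 48 < 48 fails; recursion stops.
SUM(total) = 6 + 18 + 36 + 60 + 90 + 126 + 168 + 216 = 720.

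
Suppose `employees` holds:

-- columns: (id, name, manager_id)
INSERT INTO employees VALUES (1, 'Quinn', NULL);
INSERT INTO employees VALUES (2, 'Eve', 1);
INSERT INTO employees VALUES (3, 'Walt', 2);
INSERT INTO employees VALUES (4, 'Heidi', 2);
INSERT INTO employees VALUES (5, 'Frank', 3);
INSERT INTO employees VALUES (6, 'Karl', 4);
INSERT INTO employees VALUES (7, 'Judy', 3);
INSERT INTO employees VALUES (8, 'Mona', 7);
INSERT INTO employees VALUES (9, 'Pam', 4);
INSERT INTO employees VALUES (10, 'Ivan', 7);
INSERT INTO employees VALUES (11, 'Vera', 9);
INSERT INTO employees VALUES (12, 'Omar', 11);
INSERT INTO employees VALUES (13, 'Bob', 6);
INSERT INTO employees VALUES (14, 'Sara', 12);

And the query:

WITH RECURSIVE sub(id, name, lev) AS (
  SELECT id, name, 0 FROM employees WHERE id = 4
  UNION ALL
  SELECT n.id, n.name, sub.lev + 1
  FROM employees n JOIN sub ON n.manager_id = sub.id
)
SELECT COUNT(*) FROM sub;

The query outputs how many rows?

7

Base: id=4 (Heidi) at lev 0.
Iteration 1: rows with manager_id in {4} -> Karl (id 6, lev 1), Pam (id 9, lev 1).
Iteration 2: rows with manager_id in {6,9} -> Vera (id 11, lev 2), Bob (id 13, lev 2).
Iteration 3: rows with manager_id in {11,13} -> Omar (id 12, lev 3).
Iteration 4: rows with manager_id in {12} -> Sara (id 14, lev 4).
Iteration 5: no rows with manager_id in {14}; recursion stops.
Total rows emitted: 7.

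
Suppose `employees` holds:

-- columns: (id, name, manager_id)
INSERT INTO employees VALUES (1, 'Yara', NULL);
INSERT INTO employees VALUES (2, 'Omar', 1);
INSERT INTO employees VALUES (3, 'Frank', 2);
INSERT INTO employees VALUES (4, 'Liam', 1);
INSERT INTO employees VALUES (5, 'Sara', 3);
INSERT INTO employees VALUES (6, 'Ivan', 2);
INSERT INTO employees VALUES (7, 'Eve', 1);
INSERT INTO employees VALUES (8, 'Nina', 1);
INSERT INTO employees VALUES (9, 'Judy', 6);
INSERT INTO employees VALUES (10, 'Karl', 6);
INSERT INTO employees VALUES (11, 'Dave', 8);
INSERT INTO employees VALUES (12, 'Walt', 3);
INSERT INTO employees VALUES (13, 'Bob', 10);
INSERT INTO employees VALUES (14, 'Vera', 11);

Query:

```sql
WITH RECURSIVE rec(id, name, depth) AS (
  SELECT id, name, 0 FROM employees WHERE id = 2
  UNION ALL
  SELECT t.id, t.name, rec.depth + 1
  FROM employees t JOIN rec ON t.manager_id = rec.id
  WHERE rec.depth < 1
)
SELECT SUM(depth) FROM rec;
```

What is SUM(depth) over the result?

2

Base: id=2 (Omar) at depth 0.
Iteration 1: rows with manager_id in {2} -> Frank (id 3, depth 1), Ivan (id 6, depth 1).
Iteration 2: depth < 1 fails for all current rows; recursion stops.
SUM(depth) = 0 + 1 + 1 = 2.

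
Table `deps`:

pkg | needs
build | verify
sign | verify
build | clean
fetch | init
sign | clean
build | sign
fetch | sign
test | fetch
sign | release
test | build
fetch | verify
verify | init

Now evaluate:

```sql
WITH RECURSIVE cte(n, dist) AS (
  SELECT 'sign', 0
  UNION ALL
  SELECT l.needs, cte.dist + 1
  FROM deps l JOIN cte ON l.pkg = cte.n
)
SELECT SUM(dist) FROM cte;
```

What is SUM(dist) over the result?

Base: (sign, dist=0).
Iteration 1: edges from {sign} -> (clean, dist=1), (release, dist=1), (verify, dist=1).
Iteration 2: edges from {clean,release,verify} -> (init, dist=2).
Iteration 3: no outgoing edges from {init}; recursion stops.
SUM(dist) = 0 + 1 + 1 + 1 + 2 = 5.

5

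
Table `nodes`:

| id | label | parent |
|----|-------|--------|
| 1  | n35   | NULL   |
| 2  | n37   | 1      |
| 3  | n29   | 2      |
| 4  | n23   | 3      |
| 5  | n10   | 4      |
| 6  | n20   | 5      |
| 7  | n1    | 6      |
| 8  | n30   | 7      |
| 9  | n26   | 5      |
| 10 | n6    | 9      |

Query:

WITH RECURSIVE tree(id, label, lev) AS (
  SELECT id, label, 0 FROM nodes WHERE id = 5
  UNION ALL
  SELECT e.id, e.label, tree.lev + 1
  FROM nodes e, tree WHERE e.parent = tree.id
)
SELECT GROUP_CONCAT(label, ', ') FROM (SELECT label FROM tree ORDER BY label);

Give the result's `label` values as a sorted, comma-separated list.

Base: id=5 (n10) at lev 0.
Iteration 1: rows with parent in {5} -> n20 (id 6, lev 1), n26 (id 9, lev 1).
Iteration 2: rows with parent in {6,9} -> n1 (id 7, lev 2), n6 (id 10, lev 2).
Iteration 3: rows with parent in {7,10} -> n30 (id 8, lev 3).
Iteration 4: no rows with parent in {8}; recursion stops.

n1, n10, n20, n26, n30, n6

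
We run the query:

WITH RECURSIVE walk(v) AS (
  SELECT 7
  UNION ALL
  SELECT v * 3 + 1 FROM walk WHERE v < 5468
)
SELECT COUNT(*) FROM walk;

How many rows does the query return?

Base: v=7.
Iteration 1: 7 < 5468 holds -> v = 7 * 3 + 1 = 22.
Iteration 2: 22 < 5468 holds -> v = 22 * 3 + 1 = 67.
Iteration 3: 67 < 5468 holds -> v = 67 * 3 + 1 = 202.
Iteration 4: 202 < 5468 holds -> v = 202 * 3 + 1 = 607.
Iteration 5: 607 < 5468 holds -> v = 607 * 3 + 1 = 1822.
Iteration 6: 1822 < 5468 holds -> v = 1822 * 3 + 1 = 5467.
Iteration 7: 5467 < 5468 holds -> v = 5467 * 3 + 1 = 16402.
Iteration 8: 16402 < 5468 fails; recursion stops.
Total rows emitted: 8.

8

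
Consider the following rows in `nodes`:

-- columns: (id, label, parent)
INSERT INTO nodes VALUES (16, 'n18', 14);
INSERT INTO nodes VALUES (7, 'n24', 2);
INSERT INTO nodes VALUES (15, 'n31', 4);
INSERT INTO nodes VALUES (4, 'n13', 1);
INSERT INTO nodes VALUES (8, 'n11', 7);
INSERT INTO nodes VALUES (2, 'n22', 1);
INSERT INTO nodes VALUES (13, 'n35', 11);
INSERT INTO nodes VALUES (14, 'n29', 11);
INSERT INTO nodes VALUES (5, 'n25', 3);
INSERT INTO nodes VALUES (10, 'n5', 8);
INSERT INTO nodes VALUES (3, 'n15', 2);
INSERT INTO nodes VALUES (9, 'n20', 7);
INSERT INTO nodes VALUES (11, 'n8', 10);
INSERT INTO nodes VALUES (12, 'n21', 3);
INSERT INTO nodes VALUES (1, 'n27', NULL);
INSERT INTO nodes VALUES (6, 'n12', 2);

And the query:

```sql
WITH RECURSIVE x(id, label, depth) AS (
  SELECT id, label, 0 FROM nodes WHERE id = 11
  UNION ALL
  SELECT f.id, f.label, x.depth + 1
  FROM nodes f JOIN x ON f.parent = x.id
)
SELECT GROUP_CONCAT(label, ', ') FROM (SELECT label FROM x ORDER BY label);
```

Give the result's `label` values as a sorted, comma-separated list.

n18, n29, n35, n8

Base: id=11 (n8) at depth 0.
Iteration 1: rows with parent in {11} -> n35 (id 13, depth 1), n29 (id 14, depth 1).
Iteration 2: rows with parent in {13,14} -> n18 (id 16, depth 2).
Iteration 3: no rows with parent in {16}; recursion stops.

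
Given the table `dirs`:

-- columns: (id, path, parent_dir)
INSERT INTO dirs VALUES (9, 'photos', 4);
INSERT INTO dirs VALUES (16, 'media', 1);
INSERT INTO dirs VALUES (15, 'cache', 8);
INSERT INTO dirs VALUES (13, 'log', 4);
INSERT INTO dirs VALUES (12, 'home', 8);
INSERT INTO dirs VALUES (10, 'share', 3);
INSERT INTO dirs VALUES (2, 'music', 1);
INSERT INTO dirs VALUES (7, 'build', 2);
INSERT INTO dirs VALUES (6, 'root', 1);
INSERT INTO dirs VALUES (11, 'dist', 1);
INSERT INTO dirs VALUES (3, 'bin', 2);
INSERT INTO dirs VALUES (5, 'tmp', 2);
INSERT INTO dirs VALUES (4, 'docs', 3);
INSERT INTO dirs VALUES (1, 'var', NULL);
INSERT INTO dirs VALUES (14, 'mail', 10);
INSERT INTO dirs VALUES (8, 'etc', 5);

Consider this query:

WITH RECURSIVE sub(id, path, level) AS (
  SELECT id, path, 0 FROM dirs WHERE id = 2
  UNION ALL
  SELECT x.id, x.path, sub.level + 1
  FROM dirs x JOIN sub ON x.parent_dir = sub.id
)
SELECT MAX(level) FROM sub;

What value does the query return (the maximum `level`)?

Base: id=2 (music) at level 0.
Iteration 1: rows with parent_dir in {2} -> bin (id 3, level 1), tmp (id 5, level 1), build (id 7, level 1).
Iteration 2: rows with parent_dir in {3,5,7} -> docs (id 4, level 2), etc (id 8, level 2), share (id 10, level 2).
Iteration 3: rows with parent_dir in {4,8,10} -> photos (id 9, level 3), home (id 12, level 3), log (id 13, level 3), mail (id 14, level 3), cache (id 15, level 3).
Iteration 4: no rows with parent_dir in {9,12,13,14,15}; recursion stops.
level values: 0, 1, 1, 1, 2, 2, 2, 3, 3, 3, 3, 3; the maximum is 3.

3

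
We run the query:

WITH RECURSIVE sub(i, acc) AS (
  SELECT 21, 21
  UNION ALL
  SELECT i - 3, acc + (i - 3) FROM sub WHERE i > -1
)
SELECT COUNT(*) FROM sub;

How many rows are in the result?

9

Base: i=21, acc=21.
Iteration 1: 21 > -1 holds -> i = 21 - 3 = 18, acc = 21 + 18 = 39.
Iteration 2: 18 > -1 holds -> i = 18 - 3 = 15, acc = 39 + 15 = 54.
Iteration 3: 15 > -1 holds -> i = 15 - 3 = 12, acc = 54 + 12 = 66.
Iteration 4: 12 > -1 holds -> i = 12 - 3 = 9, acc = 66 + 9 = 75.
Iteration 5: 9 > -1 holds -> i = 9 - 3 = 6, acc = 75 + 6 = 81.
Iteration 6: 6 > -1 holds -> i = 6 - 3 = 3, acc = 81 + 3 = 84.
Iteration 7: 3 > -1 holds -> i = 3 - 3 = 0, acc = 84 + 0 = 84.
Iteration 8: 0 > -1 holds -> i = 0 - 3 = -3, acc = 84 + -3 = 81.
Iteration 9: -3 > -1 fails; recursion stops.
Total rows emitted: 9.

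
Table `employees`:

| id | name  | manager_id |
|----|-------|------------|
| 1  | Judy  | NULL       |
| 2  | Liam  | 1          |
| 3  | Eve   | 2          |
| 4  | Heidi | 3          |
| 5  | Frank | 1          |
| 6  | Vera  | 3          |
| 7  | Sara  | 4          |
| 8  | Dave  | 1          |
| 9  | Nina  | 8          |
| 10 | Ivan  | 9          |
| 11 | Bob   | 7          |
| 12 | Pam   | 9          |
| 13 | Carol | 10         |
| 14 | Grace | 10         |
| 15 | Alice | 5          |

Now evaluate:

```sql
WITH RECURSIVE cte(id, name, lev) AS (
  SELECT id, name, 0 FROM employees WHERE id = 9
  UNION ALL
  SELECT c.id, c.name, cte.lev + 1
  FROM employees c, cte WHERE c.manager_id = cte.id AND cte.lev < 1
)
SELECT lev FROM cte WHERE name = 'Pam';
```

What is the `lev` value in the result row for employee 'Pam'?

1

Base: id=9 (Nina) at lev 0.
Iteration 1: rows with manager_id in {9} -> Ivan (id 10, lev 1), Pam (id 12, lev 1).
Iteration 2: lev < 1 fails for all current rows; recursion stops.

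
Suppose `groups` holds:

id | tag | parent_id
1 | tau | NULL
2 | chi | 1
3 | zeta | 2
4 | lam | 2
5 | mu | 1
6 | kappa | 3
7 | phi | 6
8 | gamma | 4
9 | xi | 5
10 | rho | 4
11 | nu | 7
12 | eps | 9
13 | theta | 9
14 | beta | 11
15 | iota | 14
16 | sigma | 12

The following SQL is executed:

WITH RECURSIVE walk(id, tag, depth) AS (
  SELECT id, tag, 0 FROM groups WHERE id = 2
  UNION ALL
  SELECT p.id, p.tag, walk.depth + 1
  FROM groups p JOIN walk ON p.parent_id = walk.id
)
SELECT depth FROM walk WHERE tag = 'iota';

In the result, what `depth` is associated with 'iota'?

6

Base: id=2 (chi) at depth 0.
Iteration 1: rows with parent_id in {2} -> zeta (id 3, depth 1), lam (id 4, depth 1).
Iteration 2: rows with parent_id in {3,4} -> kappa (id 6, depth 2), gamma (id 8, depth 2), rho (id 10, depth 2).
Iteration 3: rows with parent_id in {6,8,10} -> phi (id 7, depth 3).
Iteration 4: rows with parent_id in {7} -> nu (id 11, depth 4).
Iteration 5: rows with parent_id in {11} -> beta (id 14, depth 5).
Iteration 6: rows with parent_id in {14} -> iota (id 15, depth 6).
Iteration 7: no rows with parent_id in {15}; recursion stops.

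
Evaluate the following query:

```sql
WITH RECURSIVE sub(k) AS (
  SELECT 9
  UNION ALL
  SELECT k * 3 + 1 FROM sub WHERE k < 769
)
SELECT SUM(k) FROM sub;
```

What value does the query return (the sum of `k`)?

1147

Base: k=9.
Iteration 1: 9 < 769 holds -> k = 9 * 3 + 1 = 28.
Iteration 2: 28 < 769 holds -> k = 28 * 3 + 1 = 85.
Iteration 3: 85 < 769 holds -> k = 85 * 3 + 1 = 256.
Iteration 4: 256 < 769 holds -> k = 256 * 3 + 1 = 769.
Iteration 5: 769 < 769 fails; recursion stops.
SUM(k) = 9 + 28 + 85 + 256 + 769 = 1147.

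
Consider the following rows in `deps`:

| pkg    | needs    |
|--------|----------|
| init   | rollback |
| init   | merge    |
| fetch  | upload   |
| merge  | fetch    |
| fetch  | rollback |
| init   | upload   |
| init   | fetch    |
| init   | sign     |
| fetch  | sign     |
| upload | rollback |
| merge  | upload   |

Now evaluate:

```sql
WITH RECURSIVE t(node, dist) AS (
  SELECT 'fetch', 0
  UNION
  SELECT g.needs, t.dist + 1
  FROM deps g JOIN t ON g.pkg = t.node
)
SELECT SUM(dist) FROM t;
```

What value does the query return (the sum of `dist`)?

Base: (fetch, dist=0).
Iteration 1: edges from {fetch} -> (rollback, dist=1), (sign, dist=1), (upload, dist=1).
Iteration 2: edges from {rollback,sign,upload} -> (rollback, dist=2).
Iteration 3: no outgoing edges from {rollback}; recursion stops.
SUM(dist) = 0 + 1 + 1 + 1 + 2 = 5.

5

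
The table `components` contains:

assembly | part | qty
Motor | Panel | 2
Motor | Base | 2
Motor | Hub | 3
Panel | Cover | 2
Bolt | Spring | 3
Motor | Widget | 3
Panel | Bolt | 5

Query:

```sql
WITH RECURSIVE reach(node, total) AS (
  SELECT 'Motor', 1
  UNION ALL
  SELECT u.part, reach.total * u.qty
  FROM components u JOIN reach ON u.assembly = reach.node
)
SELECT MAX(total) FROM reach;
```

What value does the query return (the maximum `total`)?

30

Base: (Motor, total=1).
Iteration 1: components of {Motor} -> Base = 1*2 = 2, Hub = 1*3 = 3, Panel = 1*2 = 2, Widget = 1*3 = 3.
Iteration 2: components of {Base,Hub,Panel,Widget} -> Bolt = 2*5 = 10, Cover = 2*2 = 4.
Iteration 3: components of {Bolt,Cover} -> Spring = 10*3 = 30.
Iteration 4: no further components; recursion stops.
total values: 1, 3, 3, 2, 2, 10, 4, 30; the maximum is 30.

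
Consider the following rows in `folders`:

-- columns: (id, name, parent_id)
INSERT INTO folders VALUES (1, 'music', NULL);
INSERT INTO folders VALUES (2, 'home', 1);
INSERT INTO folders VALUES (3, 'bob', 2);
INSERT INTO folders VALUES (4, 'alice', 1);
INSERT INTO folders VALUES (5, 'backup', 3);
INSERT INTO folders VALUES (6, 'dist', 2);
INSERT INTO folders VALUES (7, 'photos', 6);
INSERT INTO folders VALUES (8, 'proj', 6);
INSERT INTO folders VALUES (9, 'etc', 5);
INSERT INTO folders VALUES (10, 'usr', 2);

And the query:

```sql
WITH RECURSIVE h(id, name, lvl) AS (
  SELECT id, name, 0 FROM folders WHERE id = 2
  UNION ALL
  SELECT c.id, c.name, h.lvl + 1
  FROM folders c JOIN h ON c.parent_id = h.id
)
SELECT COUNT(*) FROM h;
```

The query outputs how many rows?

8

Base: id=2 (home) at lvl 0.
Iteration 1: rows with parent_id in {2} -> bob (id 3, lvl 1), dist (id 6, lvl 1), usr (id 10, lvl 1).
Iteration 2: rows with parent_id in {3,6,10} -> backup (id 5, lvl 2), photos (id 7, lvl 2), proj (id 8, lvl 2).
Iteration 3: rows with parent_id in {5,7,8} -> etc (id 9, lvl 3).
Iteration 4: no rows with parent_id in {9}; recursion stops.
Total rows emitted: 8.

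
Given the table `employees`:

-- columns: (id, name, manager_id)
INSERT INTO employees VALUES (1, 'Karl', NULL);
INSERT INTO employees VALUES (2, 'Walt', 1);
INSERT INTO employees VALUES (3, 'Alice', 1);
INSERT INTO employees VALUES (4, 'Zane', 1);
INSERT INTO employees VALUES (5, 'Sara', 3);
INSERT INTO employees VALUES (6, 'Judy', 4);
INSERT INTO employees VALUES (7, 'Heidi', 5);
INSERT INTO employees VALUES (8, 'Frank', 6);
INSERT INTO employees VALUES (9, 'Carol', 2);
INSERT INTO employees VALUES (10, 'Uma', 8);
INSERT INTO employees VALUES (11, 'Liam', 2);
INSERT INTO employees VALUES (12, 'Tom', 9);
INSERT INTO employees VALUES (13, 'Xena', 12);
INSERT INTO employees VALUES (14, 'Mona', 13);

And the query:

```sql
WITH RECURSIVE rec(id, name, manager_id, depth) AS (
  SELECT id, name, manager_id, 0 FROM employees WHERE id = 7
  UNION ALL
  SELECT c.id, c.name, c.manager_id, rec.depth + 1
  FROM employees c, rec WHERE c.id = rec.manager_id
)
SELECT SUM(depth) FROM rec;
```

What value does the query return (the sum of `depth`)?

6

Base: id=7 (Heidi), manager_id=5, depth 0.
Iteration 1: join on id=5 -> Sara (id 5, manager_id=3, depth 1).
Iteration 2: join on id=3 -> Alice (id 3, manager_id=1, depth 2).
Iteration 3: join on id=1 -> Karl (id 1, manager_id=NULL, depth 3).
Iteration 4: manager_id is NULL; no match; recursion stops.
SUM(depth) = 0 + 1 + 2 + 3 = 6.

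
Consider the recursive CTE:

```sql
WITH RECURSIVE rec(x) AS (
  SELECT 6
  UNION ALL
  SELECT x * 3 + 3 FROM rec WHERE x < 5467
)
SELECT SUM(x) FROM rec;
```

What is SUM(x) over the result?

Base: x=6.
Iteration 1: 6 < 5467 holds -> x = 6 * 3 + 3 = 21.
Iteration 2: 21 < 5467 holds -> x = 21 * 3 + 3 = 66.
Iteration 3: 66 < 5467 holds -> x = 66 * 3 + 3 = 201.
Iteration 4: 201 < 5467 holds -> x = 201 * 3 + 3 = 606.
Iteration 5: 606 < 5467 holds -> x = 606 * 3 + 3 = 1821.
Iteration 6: 1821 < 5467 holds -> x = 1821 * 3 + 3 = 5466.
Iteration 7: 5466 < 5467 holds -> x = 5466 * 3 + 3 = 16401.
Iteration 8: 16401 < 5467 fails; recursion stops.
SUM(x) = 6 + 21 + 66 + 201 + 606 + 1821 + 5466 + 16401 = 24588.

24588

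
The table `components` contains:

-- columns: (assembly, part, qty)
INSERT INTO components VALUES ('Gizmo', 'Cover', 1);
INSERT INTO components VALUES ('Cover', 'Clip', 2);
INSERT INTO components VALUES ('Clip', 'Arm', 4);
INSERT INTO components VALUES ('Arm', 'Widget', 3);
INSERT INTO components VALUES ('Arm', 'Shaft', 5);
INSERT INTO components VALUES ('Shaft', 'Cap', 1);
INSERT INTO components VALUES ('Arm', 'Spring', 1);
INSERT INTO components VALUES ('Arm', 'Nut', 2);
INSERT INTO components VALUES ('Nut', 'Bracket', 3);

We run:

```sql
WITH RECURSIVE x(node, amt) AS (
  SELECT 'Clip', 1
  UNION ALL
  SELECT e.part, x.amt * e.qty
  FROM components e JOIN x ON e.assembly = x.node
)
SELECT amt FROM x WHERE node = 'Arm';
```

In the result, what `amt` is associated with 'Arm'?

4

Base: (Clip, amt=1).
Iteration 1: components of {Clip} -> Arm = 1*4 = 4.
Iteration 2: components of {Arm} -> Nut = 4*2 = 8, Shaft = 4*5 = 20, Spring = 4*1 = 4, Widget = 4*3 = 12.
Iteration 3: components of {Nut,Shaft,Spring,Widget} -> Bracket = 8*3 = 24, Cap = 20*1 = 20.
Iteration 4: no further components; recursion stops.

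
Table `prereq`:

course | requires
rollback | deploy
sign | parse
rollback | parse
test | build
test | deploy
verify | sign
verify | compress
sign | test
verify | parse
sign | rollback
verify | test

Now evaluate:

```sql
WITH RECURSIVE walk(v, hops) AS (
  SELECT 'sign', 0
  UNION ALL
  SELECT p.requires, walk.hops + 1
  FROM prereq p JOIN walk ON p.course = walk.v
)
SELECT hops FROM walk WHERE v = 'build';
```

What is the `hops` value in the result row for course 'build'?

2

Base: (sign, hops=0).
Iteration 1: edges from {sign} -> (parse, hops=1), (rollback, hops=1), (test, hops=1).
Iteration 2: edges from {parse,rollback,test} -> (build, hops=2), (deploy, hops=2) x2, (parse, hops=2). [UNION ALL keeps all 4 new rows, including repeats]
Iteration 3: no outgoing edges from {build,deploy,parse}; recursion stops.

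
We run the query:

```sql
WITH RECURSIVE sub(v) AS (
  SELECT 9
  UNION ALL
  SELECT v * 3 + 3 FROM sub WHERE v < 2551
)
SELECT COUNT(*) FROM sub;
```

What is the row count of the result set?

Base: v=9.
Iteration 1: 9 < 2551 holds -> v = 9 * 3 + 3 = 30.
Iteration 2: 30 < 2551 holds -> v = 30 * 3 + 3 = 93.
Iteration 3: 93 < 2551 holds -> v = 93 * 3 + 3 = 282.
Iteration 4: 282 < 2551 holds -> v = 282 * 3 + 3 = 849.
Iteration 5: 849 < 2551 holds -> v = 849 * 3 + 3 = 2550.
Iteration 6: 2550 < 2551 holds -> v = 2550 * 3 + 3 = 7653.
Iteration 7: 7653 < 2551 fails; recursion stops.
Total rows emitted: 7.

7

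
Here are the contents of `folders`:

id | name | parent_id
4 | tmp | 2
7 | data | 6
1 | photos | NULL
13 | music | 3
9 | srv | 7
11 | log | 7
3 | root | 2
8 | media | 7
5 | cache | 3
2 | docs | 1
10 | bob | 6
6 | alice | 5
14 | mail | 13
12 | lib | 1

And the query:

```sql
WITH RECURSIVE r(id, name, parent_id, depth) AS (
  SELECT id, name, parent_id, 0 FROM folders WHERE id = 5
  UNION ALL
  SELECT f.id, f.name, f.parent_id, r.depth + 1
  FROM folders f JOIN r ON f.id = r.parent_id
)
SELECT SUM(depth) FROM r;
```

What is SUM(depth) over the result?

6

Base: id=5 (cache), parent_id=3, depth 0.
Iteration 1: join on id=3 -> root (id 3, parent_id=2, depth 1).
Iteration 2: join on id=2 -> docs (id 2, parent_id=1, depth 2).
Iteration 3: join on id=1 -> photos (id 1, parent_id=NULL, depth 3).
Iteration 4: parent_id is NULL; no match; recursion stops.
SUM(depth) = 0 + 1 + 2 + 3 = 6.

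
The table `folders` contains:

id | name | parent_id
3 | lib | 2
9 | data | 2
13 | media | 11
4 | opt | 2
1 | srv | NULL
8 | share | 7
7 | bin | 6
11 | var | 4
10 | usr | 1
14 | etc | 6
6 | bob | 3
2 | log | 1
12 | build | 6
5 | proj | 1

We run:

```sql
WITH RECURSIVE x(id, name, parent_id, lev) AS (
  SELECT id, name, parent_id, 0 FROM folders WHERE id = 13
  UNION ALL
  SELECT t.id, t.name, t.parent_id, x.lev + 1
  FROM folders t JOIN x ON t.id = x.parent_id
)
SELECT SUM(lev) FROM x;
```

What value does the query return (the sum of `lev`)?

10

Base: id=13 (media), parent_id=11, lev 0.
Iteration 1: join on id=11 -> var (id 11, parent_id=4, lev 1).
Iteration 2: join on id=4 -> opt (id 4, parent_id=2, lev 2).
Iteration 3: join on id=2 -> log (id 2, parent_id=1, lev 3).
Iteration 4: join on id=1 -> srv (id 1, parent_id=NULL, lev 4).
Iteration 5: parent_id is NULL; no match; recursion stops.
SUM(lev) = 0 + 1 + 2 + 3 + 4 = 10.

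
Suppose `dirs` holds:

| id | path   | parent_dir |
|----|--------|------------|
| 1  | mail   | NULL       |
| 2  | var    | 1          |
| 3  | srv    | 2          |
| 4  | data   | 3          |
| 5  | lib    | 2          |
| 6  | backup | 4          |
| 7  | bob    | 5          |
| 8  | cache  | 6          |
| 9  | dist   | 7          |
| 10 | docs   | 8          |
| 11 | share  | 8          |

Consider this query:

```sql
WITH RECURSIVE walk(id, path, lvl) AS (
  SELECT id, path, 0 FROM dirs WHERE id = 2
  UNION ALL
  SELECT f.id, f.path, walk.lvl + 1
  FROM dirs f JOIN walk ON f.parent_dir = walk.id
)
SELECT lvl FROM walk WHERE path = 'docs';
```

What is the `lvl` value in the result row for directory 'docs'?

Base: id=2 (var) at lvl 0.
Iteration 1: rows with parent_dir in {2} -> srv (id 3, lvl 1), lib (id 5, lvl 1).
Iteration 2: rows with parent_dir in {3,5} -> data (id 4, lvl 2), bob (id 7, lvl 2).
Iteration 3: rows with parent_dir in {4,7} -> backup (id 6, lvl 3), dist (id 9, lvl 3).
Iteration 4: rows with parent_dir in {6,9} -> cache (id 8, lvl 4).
Iteration 5: rows with parent_dir in {8} -> docs (id 10, lvl 5), share (id 11, lvl 5).
Iteration 6: no rows with parent_dir in {10,11}; recursion stops.

5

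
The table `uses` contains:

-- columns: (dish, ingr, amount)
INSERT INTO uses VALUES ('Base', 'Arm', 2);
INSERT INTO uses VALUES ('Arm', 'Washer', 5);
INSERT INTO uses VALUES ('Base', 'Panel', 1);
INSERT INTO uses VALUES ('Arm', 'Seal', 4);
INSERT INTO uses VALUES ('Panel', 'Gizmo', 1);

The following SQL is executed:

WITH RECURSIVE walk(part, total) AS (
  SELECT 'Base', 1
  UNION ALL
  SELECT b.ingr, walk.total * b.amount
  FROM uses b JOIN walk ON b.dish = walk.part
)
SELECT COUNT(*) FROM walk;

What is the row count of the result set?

Base: (Base, total=1).
Iteration 1: components of {Base} -> Arm = 1*2 = 2, Panel = 1*1 = 1.
Iteration 2: components of {Arm,Panel} -> Gizmo = 1*1 = 1, Seal = 2*4 = 8, Washer = 2*5 = 10.
Iteration 3: no further components; recursion stops.
Total rows emitted: 6.

6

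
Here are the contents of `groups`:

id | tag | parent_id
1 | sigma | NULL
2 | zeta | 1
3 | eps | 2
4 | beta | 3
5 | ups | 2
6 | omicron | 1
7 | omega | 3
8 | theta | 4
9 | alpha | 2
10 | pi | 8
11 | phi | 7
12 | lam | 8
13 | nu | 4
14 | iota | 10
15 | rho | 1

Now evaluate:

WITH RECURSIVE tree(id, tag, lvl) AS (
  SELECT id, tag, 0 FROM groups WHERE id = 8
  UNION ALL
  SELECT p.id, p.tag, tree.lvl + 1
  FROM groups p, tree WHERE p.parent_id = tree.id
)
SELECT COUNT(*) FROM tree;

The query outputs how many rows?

4

Base: id=8 (theta) at lvl 0.
Iteration 1: rows with parent_id in {8} -> pi (id 10, lvl 1), lam (id 12, lvl 1).
Iteration 2: rows with parent_id in {10,12} -> iota (id 14, lvl 2).
Iteration 3: no rows with parent_id in {14}; recursion stops.
Total rows emitted: 4.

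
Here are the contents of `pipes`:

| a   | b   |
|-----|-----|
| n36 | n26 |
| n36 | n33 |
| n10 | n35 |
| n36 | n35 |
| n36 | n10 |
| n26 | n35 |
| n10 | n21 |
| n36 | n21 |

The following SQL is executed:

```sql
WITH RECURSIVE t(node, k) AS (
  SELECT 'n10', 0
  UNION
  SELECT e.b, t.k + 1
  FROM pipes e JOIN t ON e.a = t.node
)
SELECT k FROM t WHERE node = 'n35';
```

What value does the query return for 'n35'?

1

Base: (n10, k=0).
Iteration 1: edges from {n10} -> (n21, k=1), (n35, k=1).
Iteration 2: no outgoing edges from {n21,n35}; recursion stops.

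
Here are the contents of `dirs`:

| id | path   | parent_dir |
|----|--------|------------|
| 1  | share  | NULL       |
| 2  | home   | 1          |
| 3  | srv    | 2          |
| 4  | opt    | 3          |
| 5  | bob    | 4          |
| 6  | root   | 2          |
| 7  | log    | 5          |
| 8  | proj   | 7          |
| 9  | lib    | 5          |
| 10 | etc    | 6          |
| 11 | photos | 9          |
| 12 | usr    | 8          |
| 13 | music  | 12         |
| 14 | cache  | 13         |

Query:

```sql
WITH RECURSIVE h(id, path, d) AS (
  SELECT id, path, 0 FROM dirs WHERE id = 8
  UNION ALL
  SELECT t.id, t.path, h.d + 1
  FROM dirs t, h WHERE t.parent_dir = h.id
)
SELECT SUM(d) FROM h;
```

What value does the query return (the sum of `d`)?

6

Base: id=8 (proj) at d 0.
Iteration 1: rows with parent_dir in {8} -> usr (id 12, d 1).
Iteration 2: rows with parent_dir in {12} -> music (id 13, d 2).
Iteration 3: rows with parent_dir in {13} -> cache (id 14, d 3).
Iteration 4: no rows with parent_dir in {14}; recursion stops.
SUM(d) = 0 + 1 + 2 + 3 = 6.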